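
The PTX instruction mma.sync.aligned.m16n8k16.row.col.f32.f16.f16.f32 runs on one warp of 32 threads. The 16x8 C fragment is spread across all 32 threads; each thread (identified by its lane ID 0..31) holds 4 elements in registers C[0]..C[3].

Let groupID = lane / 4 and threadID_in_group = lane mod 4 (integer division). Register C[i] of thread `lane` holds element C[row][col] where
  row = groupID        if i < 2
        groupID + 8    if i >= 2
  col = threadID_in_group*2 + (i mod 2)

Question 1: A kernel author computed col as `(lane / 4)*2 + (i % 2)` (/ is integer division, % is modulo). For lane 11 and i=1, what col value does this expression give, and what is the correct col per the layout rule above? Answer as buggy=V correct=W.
`(lane / 4)*2 + (i % 2)`[11,1]=>5
lane 11=>11/4=2, 11 mod 4=3
i=1  r:2+0=>2  c:2·3+1=>7
col: 5 vs 7

buggy=5 correct=7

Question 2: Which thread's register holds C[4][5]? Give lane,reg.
r:4=>grp=4,rB=0  c:5=>tig=2,lo=1
L=4*4+2=18  i=0*2+1=1

18,1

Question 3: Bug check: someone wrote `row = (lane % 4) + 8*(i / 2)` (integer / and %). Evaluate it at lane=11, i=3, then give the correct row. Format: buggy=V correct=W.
buggy=11 correct=10

`(lane % 4) + 8*(i / 2)`[11,3]->11
lane 11->11/4=2, 11 mod 4=3
i=3  r:2+8->10  c:2·3+1->7
row: 11 vs 10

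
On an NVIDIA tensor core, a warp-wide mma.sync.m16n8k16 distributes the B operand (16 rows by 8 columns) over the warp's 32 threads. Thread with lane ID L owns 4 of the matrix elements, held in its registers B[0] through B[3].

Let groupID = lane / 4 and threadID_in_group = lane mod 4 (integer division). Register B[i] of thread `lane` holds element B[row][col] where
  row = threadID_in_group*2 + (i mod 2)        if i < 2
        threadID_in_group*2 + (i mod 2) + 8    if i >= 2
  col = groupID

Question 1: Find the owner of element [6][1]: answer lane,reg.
c: 1->gid=1  r: 6->r8=0,tid=3,i&1=0
L=1*4+3=7  i=0*2+0=0

7,0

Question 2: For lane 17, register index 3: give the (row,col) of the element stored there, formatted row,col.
11,4

lane 17->17/4=4, 17 mod 4=1
i=3  r:2·1+1+8->11  c:4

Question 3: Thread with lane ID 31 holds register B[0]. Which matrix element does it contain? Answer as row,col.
6,7

L=31->g=31>>2=7, t=31&3=3
[0]->row 3·2+0+0=6  col g=7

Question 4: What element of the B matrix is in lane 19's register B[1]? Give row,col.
7,4

L=19=>grp=19>>2=4, tig=19&3=3
[1]=>row 3·2+1+0=7  col grp=4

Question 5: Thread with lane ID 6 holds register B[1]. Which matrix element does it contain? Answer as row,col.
5,1

lane 6: g=1 (6/4), t=2 (6%4)
i=1: r=2*2+1+0=5, c=g=1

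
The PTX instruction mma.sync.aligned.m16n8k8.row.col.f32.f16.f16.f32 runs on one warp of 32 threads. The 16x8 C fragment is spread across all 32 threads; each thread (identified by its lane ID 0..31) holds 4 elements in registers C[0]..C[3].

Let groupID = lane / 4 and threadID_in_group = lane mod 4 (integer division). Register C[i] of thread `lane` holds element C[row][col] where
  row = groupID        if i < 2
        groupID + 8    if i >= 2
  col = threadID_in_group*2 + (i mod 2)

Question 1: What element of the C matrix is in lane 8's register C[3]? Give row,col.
10,1

L=8→G=8>>2=2, T=8&3=0
[3]→row 2+8=10  col 0·2+1=1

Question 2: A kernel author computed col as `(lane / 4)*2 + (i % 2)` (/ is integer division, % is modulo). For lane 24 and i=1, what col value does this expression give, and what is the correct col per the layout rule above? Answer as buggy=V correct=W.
`(lane / 4)*2 + (i % 2)`[24,1]->13
24: gid=6,tid=0
[1] (6+0,0*2+1) = (6,1)
col: 13 vs 1

buggy=13 correct=1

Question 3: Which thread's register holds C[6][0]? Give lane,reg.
24,0

r=6->g=6,rb=0  c=0->t=0,b0=0
L=6*4+0=24  i=0*2+0=0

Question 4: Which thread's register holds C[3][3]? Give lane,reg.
13,1

r=3->g=3,rb=0  c=3->t=1,b0=1
L=3*4+1=13  i=0*2+1=1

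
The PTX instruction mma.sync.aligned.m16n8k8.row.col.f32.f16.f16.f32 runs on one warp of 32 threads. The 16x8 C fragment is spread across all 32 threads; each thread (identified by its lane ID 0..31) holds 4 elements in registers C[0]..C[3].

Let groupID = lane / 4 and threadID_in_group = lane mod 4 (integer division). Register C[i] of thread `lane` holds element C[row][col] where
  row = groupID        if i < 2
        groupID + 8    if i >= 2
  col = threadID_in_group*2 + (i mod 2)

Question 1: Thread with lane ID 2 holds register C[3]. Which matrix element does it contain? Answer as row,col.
L=2->gid=2>>2=0, tid=2&3=2
[3]->row 0+8=8  col 2·2+1=5

8,5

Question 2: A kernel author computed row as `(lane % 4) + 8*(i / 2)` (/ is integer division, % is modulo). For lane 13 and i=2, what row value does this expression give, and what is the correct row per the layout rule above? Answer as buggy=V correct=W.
`(lane % 4) + 8*(i / 2)`[13,2]→9
L=13→G=13>>2=3, T=13&3=1
[2]→row 3+8=11  col 1·2+0=2
row: 9 vs 11

buggy=9 correct=11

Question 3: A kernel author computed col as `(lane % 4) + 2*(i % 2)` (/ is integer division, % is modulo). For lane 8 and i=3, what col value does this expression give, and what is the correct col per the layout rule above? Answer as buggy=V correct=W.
buggy=2 correct=1

`(lane % 4) + 2*(i % 2)`[8,3]→2
lane 8→8/4=2, 8 mod 4=0
i=3  r:2+8→10  c:2·0+1→1
col: 2 vs 1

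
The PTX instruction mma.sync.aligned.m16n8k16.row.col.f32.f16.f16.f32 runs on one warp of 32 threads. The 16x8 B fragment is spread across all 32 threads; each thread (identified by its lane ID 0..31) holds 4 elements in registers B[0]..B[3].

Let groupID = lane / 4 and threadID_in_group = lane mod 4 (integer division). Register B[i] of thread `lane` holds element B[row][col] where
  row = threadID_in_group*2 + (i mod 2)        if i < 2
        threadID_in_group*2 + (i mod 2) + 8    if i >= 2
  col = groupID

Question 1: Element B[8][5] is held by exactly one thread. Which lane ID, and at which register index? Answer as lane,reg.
c=5->g=5  r=8->rb=1,t=0,b0=0
L=5*4+0=20  i=1*2+0=2

20,2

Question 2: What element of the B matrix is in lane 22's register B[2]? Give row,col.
22: G=5,T=2
[2] (2*2+0+8,5) = (12,5)

12,5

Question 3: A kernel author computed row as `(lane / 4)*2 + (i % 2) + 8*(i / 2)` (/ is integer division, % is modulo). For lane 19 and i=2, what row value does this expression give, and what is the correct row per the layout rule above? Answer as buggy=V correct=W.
buggy=16 correct=14

`(lane / 4)*2 + (i % 2) + 8*(i / 2)`[19,2]=>16
lane 19: grp=4 (19/4), tig=3 (19%4)
i=2: r=3*2+0+8=14, c=grp=4
row: 16 vs 14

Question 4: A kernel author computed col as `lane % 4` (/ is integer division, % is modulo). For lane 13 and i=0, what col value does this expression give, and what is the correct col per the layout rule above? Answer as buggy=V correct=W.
buggy=1 correct=3

`lane % 4`[13,0]->1
13: g=3,t=1
[0] (1*2+0+0,3) = (2,3)
col: 1 vs 3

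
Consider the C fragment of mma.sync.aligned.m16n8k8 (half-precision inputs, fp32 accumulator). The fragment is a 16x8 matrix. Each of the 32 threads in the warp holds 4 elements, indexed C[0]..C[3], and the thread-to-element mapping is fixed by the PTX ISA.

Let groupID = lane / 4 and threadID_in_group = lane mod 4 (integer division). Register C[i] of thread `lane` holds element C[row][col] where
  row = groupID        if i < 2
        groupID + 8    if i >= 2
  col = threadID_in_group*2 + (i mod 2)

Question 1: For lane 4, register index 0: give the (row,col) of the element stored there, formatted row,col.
1,0

lane 4: grp=1 (4/4), tig=0 (4%4)
i=0: r=1+0=1, c=0*2+0=0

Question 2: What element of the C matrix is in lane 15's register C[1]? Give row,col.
lane 15=>15/4=3, 15 mod 4=3
i=1  r:3+0=>3  c:2·3+1=>7

3,7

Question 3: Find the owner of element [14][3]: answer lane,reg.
r=14->g=6,rb=1  c=3->t=1,b0=1
L=6*4+1=25  i=1*2+1=3

25,3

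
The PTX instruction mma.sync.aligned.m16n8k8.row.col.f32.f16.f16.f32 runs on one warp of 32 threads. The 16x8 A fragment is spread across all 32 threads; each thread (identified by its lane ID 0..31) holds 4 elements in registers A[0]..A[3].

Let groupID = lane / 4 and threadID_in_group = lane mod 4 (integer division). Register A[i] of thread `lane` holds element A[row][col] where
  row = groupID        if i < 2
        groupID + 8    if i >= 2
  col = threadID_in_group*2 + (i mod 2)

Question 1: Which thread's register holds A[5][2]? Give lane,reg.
r:5=>grp=5,rB=0  c:2=>tig=1,lo=0
L=5*4+1=21  i=0*2+0=0

21,0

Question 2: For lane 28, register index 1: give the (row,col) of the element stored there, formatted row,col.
7,1

lane 28->28/4=7, 28 mod 4=0
i=1  r:7+0->7  c:2·0+1->1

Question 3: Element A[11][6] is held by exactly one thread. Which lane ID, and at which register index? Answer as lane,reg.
15,2

r=11->g=3,rb=1  c=6->t=3,b0=0
L=3*4+3=15  i=1*2+0=2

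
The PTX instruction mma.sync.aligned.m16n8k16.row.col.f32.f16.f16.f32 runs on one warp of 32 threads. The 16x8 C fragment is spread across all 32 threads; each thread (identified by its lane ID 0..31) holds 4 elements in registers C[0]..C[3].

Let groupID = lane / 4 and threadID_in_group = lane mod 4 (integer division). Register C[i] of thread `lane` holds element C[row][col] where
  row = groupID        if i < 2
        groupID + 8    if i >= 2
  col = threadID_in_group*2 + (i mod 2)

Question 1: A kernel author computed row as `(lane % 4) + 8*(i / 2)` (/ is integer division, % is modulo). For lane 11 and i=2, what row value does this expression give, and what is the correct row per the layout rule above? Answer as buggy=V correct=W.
buggy=11 correct=10

`(lane % 4) + 8*(i / 2)`[11,2]->11
11: g=2,t=3
[2] (2+8,3*2+0) = (10,6)
row: 11 vs 10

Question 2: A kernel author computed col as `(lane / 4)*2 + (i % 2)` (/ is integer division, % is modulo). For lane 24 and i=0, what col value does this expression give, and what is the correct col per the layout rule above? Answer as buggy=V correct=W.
`(lane / 4)*2 + (i % 2)`[24,0]->12
lane 24->24/4=6, 24 mod 4=0
i=0  r:6+0->6  c:2·0+0->0
col: 12 vs 0

buggy=12 correct=0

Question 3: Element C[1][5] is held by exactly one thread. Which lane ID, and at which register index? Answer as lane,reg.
r=1→G=1,rhi=0  c=5→T=2,p=1
L=1*4+2=6  i=0*2+1=1

6,1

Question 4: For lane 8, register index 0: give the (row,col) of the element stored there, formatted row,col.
lane 8: gr=2 (8/4), th=0 (8%4)
i=0: r=2+0=2, c=0*2+0=0

2,0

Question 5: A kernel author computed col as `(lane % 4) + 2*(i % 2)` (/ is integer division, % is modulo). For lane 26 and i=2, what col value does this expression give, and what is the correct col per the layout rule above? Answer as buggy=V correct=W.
`(lane % 4) + 2*(i % 2)`[26,2]⇒2
lane 26: gr=6 (26/4), th=2 (26%4)
i=2: r=6+8=14, c=2*2+0=4
col: 2 vs 4

buggy=2 correct=4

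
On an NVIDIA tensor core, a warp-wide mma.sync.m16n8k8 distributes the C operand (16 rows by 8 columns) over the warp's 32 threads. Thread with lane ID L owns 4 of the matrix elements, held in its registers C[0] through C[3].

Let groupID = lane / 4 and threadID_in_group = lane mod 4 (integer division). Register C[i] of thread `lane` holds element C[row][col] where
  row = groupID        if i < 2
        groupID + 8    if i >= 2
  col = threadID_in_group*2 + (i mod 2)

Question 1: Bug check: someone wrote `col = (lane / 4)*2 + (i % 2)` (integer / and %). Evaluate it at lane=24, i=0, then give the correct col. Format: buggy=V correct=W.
buggy=12 correct=0

`(lane / 4)*2 + (i % 2)`[24,0]→12
lane 24: G=6 (24/4), T=0 (24%4)
i=0: r=6+0=6, c=0*2+0=0
col: 12 vs 0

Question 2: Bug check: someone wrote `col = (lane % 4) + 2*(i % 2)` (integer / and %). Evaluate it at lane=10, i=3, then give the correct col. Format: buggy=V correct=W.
buggy=4 correct=5

`(lane % 4) + 2*(i % 2)`[10,3]->4
lane 10->10/4=2, 10 mod 4=2
i=3  r:2+8->10  c:2·2+1->5
col: 4 vs 5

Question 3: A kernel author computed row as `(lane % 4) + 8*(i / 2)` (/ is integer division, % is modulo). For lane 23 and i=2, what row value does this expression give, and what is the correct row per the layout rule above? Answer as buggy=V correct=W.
buggy=11 correct=13

`(lane % 4) + 8*(i / 2)`[23,2]=>11
L=23=>grp=23>>2=5, tig=23&3=3
[2]=>row 5+8=13  col 3·2+0=6
row: 11 vs 13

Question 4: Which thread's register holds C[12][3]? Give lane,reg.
17,3

r=12→G=4,rhi=1  c=3→T=1,p=1
L=4*4+1=17  i=1*2+1=3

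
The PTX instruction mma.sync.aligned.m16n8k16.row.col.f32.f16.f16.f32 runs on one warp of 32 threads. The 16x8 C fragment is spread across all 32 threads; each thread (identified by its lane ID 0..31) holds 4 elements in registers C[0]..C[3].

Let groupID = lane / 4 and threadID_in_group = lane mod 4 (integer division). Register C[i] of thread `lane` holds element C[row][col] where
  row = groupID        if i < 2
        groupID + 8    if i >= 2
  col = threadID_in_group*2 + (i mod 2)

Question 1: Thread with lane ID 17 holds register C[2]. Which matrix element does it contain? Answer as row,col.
12,2

L=17⇒gr=17>>2=4, th=17&3=1
[2]⇒row 4+8=12  col 1·2+0=2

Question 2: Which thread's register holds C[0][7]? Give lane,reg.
r=0⇒gr=0,Rb=0  c=7⇒th=3,odd=1
L=0*4+3=3  i=0*2+1=1

3,1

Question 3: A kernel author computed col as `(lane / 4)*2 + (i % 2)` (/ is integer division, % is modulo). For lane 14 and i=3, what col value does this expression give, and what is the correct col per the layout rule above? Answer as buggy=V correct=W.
`(lane / 4)*2 + (i % 2)`[14,3]→7
L=14→G=14>>2=3, T=14&3=2
[3]→row 3+8=11  col 2·2+1=5
col: 7 vs 5

buggy=7 correct=5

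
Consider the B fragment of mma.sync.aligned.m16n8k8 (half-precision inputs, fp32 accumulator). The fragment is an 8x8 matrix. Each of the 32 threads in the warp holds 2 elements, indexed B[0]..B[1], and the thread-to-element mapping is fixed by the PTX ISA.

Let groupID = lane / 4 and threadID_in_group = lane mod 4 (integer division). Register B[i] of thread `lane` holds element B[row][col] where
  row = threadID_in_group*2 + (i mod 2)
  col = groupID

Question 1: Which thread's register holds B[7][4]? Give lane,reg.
19,1

c=4⇒gr=4  r=7⇒th=3,odd=1
L=4*4+3=19  i=1=1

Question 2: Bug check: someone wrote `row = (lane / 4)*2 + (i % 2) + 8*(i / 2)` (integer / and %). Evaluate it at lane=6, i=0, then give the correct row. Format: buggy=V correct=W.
`(lane / 4)*2 + (i % 2) + 8*(i / 2)`[6,0]=>2
lane 6=>6/4=1, 6 mod 4=2
i=0  r:2·2+0=>4  c:1
row: 2 vs 4

buggy=2 correct=4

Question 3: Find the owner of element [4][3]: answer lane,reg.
14,0

c=3->g=3  r=4->t=2,b0=0
L=3*4+2=14  i=0=0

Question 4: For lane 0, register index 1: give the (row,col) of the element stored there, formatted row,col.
lane 0: gr=0 (0/4), th=0 (0%4)
i=1: r=0*2+1=1, c=gr=0

1,0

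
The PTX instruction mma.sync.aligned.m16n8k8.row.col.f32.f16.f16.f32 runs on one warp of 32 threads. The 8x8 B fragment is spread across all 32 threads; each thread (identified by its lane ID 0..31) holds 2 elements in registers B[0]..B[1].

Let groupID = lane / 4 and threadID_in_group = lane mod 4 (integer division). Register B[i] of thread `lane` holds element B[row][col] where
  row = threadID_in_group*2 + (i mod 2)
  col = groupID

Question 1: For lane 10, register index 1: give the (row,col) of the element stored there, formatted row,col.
10: G=2,T=2
[1] (2*2+1,2) = (5,2)

5,2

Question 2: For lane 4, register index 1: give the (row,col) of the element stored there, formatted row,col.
1,1

4: gr=1,th=0
[1] (0*2+1,1) = (1,1)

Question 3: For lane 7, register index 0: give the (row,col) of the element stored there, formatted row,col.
lane 7: g=1 (7/4), t=3 (7%4)
i=0: r=3*2+0=6, c=g=1

6,1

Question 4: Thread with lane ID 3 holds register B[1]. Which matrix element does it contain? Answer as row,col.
7,0

lane 3: g=0 (3/4), t=3 (3%4)
i=1: r=3*2+1=7, c=g=0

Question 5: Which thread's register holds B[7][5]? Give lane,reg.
c: 5->gid=5  r: 7->tid=3,i&1=1
L=5*4+3=23  i=1=1

23,1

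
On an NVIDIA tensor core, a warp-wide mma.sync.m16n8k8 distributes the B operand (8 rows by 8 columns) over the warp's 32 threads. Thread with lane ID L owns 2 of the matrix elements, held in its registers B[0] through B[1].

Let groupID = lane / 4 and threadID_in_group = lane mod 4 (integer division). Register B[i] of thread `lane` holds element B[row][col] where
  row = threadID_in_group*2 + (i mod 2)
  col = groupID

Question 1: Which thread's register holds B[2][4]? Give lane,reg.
c=4⇒gr=4  r=2⇒th=1,odd=0
L=4*4+1=17  i=0=0

17,0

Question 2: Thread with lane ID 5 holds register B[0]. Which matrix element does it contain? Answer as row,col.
lane 5: grp=1 (5/4), tig=1 (5%4)
i=0: r=1*2+0=2, c=grp=1

2,1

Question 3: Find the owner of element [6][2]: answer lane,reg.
c=2->g=2  r=6->t=3,b0=0
L=2*4+3=11  i=0=0

11,0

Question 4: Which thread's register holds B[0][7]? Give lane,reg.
28,0

c=7->g=7  r=0->t=0,b0=0
L=7*4+0=28  i=0=0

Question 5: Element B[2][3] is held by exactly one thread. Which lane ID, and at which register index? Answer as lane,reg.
13,0

c=3->g=3  r=2->t=1,b0=0
L=3*4+1=13  i=0=0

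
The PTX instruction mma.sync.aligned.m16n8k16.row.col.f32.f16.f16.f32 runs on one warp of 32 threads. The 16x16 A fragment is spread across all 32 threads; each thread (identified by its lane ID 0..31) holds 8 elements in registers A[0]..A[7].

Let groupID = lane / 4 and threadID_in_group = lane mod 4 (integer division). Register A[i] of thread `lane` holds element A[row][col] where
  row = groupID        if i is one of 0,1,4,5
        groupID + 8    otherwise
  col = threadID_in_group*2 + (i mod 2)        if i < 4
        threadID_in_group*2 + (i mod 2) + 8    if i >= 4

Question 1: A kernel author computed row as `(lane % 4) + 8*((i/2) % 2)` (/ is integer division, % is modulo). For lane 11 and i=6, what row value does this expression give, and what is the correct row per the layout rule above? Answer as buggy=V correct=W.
`(lane % 4) + 8*((i/2) % 2)`[11,6]->11
11: gid=2,tid=3
[6] (2+8,3*2+0+8) = (10,14)
row: 11 vs 10

buggy=11 correct=10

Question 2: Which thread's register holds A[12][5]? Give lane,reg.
18,3

r=12→G=4,rhi=1  c=5→chi=0,T=2,p=1
L=4*4+2=18  i=0*4+1*2+1=3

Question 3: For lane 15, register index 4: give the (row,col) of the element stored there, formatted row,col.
lane 15: g=3 (15/4), t=3 (15%4)
i=4: r=3+0=3, c=3*2+0+8=14

3,14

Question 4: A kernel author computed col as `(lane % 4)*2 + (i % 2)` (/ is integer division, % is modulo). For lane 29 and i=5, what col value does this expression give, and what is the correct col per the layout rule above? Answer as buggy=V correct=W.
`(lane % 4)*2 + (i % 2)`[29,5]=>3
lane 29: grp=7 (29/4), tig=1 (29%4)
i=5: r=7+0=7, c=1*2+1+8=11
col: 3 vs 11

buggy=3 correct=11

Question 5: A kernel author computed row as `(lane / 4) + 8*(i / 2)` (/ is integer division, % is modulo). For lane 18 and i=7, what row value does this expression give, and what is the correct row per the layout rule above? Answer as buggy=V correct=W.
buggy=28 correct=12

`(lane / 4) + 8*(i / 2)`[18,7]=>28
lane 18: grp=4 (18/4), tig=2 (18%4)
i=7: r=4+8=12, c=2*2+1+8=13
row: 28 vs 12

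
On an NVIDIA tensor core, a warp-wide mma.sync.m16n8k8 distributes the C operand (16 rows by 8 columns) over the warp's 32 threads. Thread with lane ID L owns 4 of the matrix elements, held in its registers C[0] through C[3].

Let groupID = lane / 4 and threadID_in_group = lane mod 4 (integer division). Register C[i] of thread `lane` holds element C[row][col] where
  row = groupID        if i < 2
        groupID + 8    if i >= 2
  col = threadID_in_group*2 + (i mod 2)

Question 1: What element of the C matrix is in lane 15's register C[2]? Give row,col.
lane 15: gid=3 (15/4), tid=3 (15%4)
i=2: r=3+8=11, c=3*2+0=6

11,6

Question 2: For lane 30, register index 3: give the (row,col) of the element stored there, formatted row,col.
15,5

lane 30⇒30/4=7, 30 mod 4=2
i=3  r:7+8⇒15  c:2·2+1⇒5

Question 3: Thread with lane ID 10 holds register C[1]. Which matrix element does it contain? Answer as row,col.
10: G=2,T=2
[1] (2+0,2*2+1) = (2,5)

2,5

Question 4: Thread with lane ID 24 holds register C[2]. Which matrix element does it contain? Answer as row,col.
14,0

lane 24: gr=6 (24/4), th=0 (24%4)
i=2: r=6+8=14, c=0*2+0=0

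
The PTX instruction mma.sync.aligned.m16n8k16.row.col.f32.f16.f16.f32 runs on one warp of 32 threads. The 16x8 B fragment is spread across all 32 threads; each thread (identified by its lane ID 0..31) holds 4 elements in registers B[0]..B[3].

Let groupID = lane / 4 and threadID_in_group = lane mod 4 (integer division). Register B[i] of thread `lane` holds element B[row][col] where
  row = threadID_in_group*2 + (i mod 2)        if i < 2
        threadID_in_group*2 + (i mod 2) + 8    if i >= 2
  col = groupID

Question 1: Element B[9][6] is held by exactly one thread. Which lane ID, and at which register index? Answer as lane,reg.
c=6⇒gr=6  r=9⇒Rb=1,th=0,odd=1
L=6*4+0=24  i=1*2+1=3

24,3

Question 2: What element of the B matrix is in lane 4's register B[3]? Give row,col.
4: g=1,t=0
[3] (0*2+1+8,1) = (9,1)

9,1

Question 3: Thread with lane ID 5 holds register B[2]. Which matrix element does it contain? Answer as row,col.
lane 5->5/4=1, 5 mod 4=1
i=2  r:2·1+0+8->10  c:1

10,1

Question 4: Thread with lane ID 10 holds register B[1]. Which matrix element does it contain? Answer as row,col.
L=10⇒gr=10>>2=2, th=10&3=2
[1]⇒row 2·2+1+0=5  col gr=2

5,2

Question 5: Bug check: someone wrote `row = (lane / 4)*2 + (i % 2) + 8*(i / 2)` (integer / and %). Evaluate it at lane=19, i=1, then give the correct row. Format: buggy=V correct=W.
buggy=9 correct=7

`(lane / 4)*2 + (i % 2) + 8*(i / 2)`[19,1]=>9
L=19=>grp=19>>2=4, tig=19&3=3
[1]=>row 3·2+1+0=7  col grp=4
row: 9 vs 7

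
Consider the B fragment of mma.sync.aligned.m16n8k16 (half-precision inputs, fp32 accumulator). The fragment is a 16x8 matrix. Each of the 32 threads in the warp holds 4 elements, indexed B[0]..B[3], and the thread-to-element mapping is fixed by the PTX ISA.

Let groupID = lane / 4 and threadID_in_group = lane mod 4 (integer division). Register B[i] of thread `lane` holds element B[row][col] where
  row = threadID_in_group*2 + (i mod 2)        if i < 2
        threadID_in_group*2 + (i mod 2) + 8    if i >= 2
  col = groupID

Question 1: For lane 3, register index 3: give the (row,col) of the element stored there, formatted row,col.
lane 3: G=0 (3/4), T=3 (3%4)
i=3: r=3*2+1+8=15, c=G=0

15,0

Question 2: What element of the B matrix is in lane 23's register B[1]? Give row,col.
lane 23->23/4=5, 23 mod 4=3
i=1  r:2·3+1+0->7  c:5

7,5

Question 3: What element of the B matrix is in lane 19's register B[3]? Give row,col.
15,4

L=19→G=19>>2=4, T=19&3=3
[3]→row 3·2+1+8=15  col G=4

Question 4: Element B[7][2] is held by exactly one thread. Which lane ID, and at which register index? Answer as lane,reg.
11,1

c=2→G=2  r=7→rhi=0,T=3,p=1
L=2*4+3=11  i=0*2+1=1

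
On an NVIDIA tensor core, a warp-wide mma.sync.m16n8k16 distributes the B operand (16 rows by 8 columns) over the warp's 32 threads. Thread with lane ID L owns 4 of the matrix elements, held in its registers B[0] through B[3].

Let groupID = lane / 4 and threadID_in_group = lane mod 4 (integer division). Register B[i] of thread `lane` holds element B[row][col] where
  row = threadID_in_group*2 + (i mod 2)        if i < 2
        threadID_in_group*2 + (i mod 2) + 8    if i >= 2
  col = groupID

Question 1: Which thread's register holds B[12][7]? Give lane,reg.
c=7⇒gr=7  r=12⇒Rb=1,th=2,odd=0
L=7*4+2=30  i=1*2+0=2

30,2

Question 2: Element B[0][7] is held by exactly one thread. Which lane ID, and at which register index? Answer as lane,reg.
c: 7->gid=7  r: 0->r8=0,tid=0,i&1=0
L=7*4+0=28  i=0*2+0=0

28,0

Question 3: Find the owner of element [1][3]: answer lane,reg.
c=3⇒gr=3  r=1⇒Rb=0,th=0,odd=1
L=3*4+0=12  i=0*2+1=1

12,1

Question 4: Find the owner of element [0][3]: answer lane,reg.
12,0

c:3=>grp=3  r:0=>rB=0,tig=0,lo=0
L=3*4+0=12  i=0*2+0=0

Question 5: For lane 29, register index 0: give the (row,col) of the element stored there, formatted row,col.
L=29->g=29>>2=7, t=29&3=1
[0]->row 1·2+0+0=2  col g=7

2,7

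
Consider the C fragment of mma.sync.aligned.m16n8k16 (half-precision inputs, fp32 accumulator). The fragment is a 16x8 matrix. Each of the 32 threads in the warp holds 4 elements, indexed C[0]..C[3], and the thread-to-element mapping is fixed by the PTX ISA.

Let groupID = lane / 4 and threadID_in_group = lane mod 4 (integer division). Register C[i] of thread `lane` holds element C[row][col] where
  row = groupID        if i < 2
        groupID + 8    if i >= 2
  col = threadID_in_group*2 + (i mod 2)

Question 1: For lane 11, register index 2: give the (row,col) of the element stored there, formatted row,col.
10,6

lane 11⇒11/4=2, 11 mod 4=3
i=2  r:2+8⇒10  c:2·3+0⇒6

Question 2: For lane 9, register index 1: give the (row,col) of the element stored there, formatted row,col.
L=9->gid=9>>2=2, tid=9&3=1
[1]->row 2+0=2  col 1·2+1=3

2,3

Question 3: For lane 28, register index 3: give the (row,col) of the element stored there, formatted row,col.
lane 28: grp=7 (28/4), tig=0 (28%4)
i=3: r=7+8=15, c=0*2+1=1

15,1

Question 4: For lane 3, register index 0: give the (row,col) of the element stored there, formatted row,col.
0,6

lane 3→3/4=0, 3 mod 4=3
i=0  r:0+0→0  c:2·3+0→6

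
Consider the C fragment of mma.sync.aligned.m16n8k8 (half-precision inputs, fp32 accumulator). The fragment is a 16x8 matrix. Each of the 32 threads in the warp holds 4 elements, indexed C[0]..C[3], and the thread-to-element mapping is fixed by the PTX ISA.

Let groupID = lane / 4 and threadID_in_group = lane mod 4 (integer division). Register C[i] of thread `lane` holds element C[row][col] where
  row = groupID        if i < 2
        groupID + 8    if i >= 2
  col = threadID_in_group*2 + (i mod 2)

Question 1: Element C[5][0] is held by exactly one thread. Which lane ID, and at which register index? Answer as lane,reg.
20,0

r=5->g=5,rb=0  c=0->t=0,b0=0
L=5*4+0=20  i=0*2+0=0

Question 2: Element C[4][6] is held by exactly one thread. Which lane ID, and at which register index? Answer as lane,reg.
19,0

r: 4->gid=4,r8=0  c: 6->tid=3,i&1=0
L=4*4+3=19  i=0*2+0=0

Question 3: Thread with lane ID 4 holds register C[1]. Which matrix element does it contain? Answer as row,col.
1,1

L=4=>grp=4>>2=1, tig=4&3=0
[1]=>row 1+0=1  col 0·2+1=1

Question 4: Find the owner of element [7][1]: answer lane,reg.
r:7=>grp=7,rB=0  c:1=>tig=0,lo=1
L=7*4+0=28  i=0*2+1=1

28,1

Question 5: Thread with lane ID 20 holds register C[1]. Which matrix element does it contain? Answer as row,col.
5,1

lane 20: G=5 (20/4), T=0 (20%4)
i=1: r=5+0=5, c=0*2+1=1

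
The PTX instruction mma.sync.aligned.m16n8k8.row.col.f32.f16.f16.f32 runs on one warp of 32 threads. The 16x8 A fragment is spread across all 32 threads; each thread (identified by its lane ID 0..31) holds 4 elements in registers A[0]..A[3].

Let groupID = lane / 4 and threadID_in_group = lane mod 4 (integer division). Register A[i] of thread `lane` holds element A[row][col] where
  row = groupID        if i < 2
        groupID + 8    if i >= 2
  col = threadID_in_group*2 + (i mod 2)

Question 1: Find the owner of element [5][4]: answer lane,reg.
r: 5->gid=5,r8=0  c: 4->tid=2,i&1=0
L=5*4+2=22  i=0*2+0=0

22,0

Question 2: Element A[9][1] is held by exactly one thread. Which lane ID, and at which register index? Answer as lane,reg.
4,3

r=9⇒gr=1,Rb=1  c=1⇒th=0,odd=1
L=1*4+0=4  i=1*2+1=3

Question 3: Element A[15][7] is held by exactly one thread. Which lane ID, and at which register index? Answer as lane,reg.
31,3

r=15→G=7,rhi=1  c=7→T=3,p=1
L=7*4+3=31  i=1*2+1=3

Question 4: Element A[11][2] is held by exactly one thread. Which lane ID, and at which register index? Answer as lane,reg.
13,2

r: 11->gid=3,r8=1  c: 2->tid=1,i&1=0
L=3*4+1=13  i=1*2+0=2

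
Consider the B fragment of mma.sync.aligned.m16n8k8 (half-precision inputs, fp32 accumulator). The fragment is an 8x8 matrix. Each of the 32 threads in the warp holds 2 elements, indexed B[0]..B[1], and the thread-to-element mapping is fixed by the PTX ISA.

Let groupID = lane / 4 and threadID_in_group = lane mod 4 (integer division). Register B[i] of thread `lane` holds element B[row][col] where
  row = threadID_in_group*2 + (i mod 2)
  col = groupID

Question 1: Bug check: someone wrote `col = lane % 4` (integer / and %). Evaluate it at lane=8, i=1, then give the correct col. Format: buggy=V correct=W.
`lane % 4`[8,1]⇒0
L=8⇒gr=8>>2=2, th=8&3=0
[1]⇒row 0·2+1=1  col gr=2
col: 0 vs 2

buggy=0 correct=2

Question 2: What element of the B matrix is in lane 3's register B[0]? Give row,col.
6,0

lane 3⇒3/4=0, 3 mod 4=3
i=0  r:2·3+0⇒6  c:0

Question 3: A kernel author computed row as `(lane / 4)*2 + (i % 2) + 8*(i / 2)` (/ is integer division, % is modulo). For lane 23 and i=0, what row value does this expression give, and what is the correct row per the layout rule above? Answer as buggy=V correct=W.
`(lane / 4)*2 + (i % 2) + 8*(i / 2)`[23,0]->10
lane 23: g=5 (23/4), t=3 (23%4)
i=0: r=3*2+0=6, c=g=5
row: 10 vs 6

buggy=10 correct=6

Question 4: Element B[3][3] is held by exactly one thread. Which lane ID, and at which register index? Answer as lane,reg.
13,1

c:3=>grp=3  r:3=>tig=1,lo=1
L=3*4+1=13  i=1=1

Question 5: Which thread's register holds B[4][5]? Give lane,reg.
22,0

c=5->g=5  r=4->t=2,b0=0
L=5*4+2=22  i=0=0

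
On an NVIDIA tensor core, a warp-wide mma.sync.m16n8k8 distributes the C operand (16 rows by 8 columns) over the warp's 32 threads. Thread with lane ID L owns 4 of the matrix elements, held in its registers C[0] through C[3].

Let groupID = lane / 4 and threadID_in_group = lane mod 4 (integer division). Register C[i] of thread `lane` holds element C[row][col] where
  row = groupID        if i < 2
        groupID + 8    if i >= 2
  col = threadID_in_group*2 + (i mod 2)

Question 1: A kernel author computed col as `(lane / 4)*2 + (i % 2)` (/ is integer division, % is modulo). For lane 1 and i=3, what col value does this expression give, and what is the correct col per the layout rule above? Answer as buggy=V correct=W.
buggy=1 correct=3

`(lane / 4)*2 + (i % 2)`[1,3]⇒1
lane 1⇒1/4=0, 1 mod 4=1
i=3  r:0+8⇒8  c:2·1+1⇒3
col: 1 vs 3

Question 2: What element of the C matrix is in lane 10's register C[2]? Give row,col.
10,4

lane 10->10/4=2, 10 mod 4=2
i=2  r:2+8->10  c:2·2+0->4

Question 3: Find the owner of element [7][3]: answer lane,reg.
r=7→G=7,rhi=0  c=3→T=1,p=1
L=7*4+1=29  i=0*2+1=1

29,1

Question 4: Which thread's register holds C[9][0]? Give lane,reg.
r=9->g=1,rb=1  c=0->t=0,b0=0
L=1*4+0=4  i=1*2+0=2

4,2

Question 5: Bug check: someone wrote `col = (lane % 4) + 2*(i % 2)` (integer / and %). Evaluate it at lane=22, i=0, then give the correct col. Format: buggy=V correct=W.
`(lane % 4) + 2*(i % 2)`[22,0]->2
lane 22->22/4=5, 22 mod 4=2
i=0  r:5+0->5  c:2·2+0->4
col: 2 vs 4

buggy=2 correct=4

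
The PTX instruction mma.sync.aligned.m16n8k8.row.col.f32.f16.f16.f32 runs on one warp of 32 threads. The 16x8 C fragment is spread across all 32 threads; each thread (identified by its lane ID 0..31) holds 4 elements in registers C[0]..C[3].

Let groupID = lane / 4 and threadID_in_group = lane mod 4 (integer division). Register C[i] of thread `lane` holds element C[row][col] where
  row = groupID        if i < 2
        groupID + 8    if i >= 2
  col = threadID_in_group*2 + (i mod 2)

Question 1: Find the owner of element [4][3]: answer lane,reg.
r: 4->gid=4,r8=0  c: 3->tid=1,i&1=1
L=4*4+1=17  i=0*2+1=1

17,1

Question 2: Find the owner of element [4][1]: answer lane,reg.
r: 4->gid=4,r8=0  c: 1->tid=0,i&1=1
L=4*4+0=16  i=0*2+1=1

16,1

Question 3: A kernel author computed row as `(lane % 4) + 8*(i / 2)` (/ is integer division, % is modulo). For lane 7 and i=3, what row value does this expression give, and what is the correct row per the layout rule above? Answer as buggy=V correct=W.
`(lane % 4) + 8*(i / 2)`[7,3]→11
lane 7→7/4=1, 7 mod 4=3
i=3  r:1+8→9  c:2·3+1→7
row: 11 vs 9

buggy=11 correct=9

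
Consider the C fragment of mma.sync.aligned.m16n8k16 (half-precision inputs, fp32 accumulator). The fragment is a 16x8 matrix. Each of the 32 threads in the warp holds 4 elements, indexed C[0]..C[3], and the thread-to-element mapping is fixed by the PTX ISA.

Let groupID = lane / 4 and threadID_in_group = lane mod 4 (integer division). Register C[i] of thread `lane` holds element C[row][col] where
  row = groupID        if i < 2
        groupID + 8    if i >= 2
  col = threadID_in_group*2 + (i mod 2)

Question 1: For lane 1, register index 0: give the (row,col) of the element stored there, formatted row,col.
L=1->g=1>>2=0, t=1&3=1
[0]->row 0+0=0  col 1·2+0=2

0,2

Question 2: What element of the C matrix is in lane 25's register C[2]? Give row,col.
14,2

lane 25: grp=6 (25/4), tig=1 (25%4)
i=2: r=6+8=14, c=1*2+0=2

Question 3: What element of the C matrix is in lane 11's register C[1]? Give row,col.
L=11->gid=11>>2=2, tid=11&3=3
[1]->row 2+0=2  col 3·2+1=7

2,7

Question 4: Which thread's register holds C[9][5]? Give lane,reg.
6,3

r:9=>grp=1,rB=1  c:5=>tig=2,lo=1
L=1*4+2=6  i=1*2+1=3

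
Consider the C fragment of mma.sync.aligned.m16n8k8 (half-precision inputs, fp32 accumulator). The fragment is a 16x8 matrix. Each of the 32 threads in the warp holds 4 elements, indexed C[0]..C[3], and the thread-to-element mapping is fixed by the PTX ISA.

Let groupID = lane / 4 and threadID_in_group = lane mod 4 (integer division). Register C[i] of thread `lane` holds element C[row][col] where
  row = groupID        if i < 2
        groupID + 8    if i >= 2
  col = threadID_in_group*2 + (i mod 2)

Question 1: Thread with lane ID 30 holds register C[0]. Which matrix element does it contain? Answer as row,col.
lane 30: G=7 (30/4), T=2 (30%4)
i=0: r=7+0=7, c=2*2+0=4

7,4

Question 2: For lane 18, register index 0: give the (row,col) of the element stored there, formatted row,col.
4,4

18: gid=4,tid=2
[0] (4+0,2*2+0) = (4,4)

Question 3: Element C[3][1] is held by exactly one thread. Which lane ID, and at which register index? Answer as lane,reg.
r=3⇒gr=3,Rb=0  c=1⇒th=0,odd=1
L=3*4+0=12  i=0*2+1=1

12,1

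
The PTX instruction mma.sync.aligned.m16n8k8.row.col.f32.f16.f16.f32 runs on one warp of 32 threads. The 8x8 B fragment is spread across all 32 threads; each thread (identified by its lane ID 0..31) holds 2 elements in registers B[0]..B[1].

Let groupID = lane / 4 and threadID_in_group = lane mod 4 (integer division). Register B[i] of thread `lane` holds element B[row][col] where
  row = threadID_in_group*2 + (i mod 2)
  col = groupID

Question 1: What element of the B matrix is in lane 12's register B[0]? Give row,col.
0,3

lane 12: G=3 (12/4), T=0 (12%4)
i=0: r=0*2+0=0, c=G=3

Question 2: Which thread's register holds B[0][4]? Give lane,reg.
c=4⇒gr=4  r=0⇒th=0,odd=0
L=4*4+0=16  i=0=0

16,0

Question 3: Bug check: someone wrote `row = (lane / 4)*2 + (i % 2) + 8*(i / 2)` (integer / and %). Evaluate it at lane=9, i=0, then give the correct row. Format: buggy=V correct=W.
`(lane / 4)*2 + (i % 2) + 8*(i / 2)`[9,0]→4
lane 9: G=2 (9/4), T=1 (9%4)
i=0: r=1*2+0=2, c=G=2
row: 4 vs 2

buggy=4 correct=2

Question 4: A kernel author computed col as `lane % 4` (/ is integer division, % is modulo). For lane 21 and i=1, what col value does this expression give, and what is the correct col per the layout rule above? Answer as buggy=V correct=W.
buggy=1 correct=5

`lane % 4`[21,1]->1
L=21->g=21>>2=5, t=21&3=1
[1]->row 1·2+1=3  col g=5
col: 1 vs 5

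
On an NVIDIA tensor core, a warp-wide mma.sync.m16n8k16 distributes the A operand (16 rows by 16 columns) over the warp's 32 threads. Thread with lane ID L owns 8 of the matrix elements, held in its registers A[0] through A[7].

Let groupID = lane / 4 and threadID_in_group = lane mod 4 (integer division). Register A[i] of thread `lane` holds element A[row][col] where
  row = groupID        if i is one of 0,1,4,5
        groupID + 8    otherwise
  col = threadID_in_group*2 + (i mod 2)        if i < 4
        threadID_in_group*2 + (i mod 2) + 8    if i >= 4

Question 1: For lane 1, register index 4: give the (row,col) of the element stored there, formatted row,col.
0,10

1: gid=0,tid=1
[4] (0+0,1*2+0+8) = (0,10)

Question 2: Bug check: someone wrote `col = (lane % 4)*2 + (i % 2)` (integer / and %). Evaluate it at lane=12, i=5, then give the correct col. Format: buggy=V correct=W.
buggy=1 correct=9

`(lane % 4)*2 + (i % 2)`[12,5]=>1
lane 12=>12/4=3, 12 mod 4=0
i=5  r:3+0=>3  c:2·0+1+8=>9
col: 1 vs 9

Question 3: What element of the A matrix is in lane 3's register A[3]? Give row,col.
8,7

L=3->g=3>>2=0, t=3&3=3
[3]->row 0+8=8  col 3·2+1+0=7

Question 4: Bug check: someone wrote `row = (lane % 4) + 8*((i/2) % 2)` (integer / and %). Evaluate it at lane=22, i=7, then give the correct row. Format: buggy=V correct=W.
`(lane % 4) + 8*((i/2) % 2)`[22,7]→10
22: G=5,T=2
[7] (5+8,2*2+1+8) = (13,13)
row: 10 vs 13

buggy=10 correct=13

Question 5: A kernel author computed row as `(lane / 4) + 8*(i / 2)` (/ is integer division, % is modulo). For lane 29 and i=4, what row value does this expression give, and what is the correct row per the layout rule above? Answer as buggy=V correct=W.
`(lane / 4) + 8*(i / 2)`[29,4]→23
L=29→G=29>>2=7, T=29&3=1
[4]→row 7+0=7  col 1·2+0+8=10
row: 23 vs 7

buggy=23 correct=7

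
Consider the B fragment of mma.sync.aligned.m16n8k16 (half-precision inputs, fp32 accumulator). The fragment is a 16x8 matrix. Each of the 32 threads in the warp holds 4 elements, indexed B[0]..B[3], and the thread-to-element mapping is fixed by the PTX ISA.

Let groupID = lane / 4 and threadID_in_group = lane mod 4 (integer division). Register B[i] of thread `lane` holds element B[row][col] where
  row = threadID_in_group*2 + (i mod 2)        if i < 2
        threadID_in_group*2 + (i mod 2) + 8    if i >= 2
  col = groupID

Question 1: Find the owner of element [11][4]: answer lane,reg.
17,3

c:4=>grp=4  r:11=>rB=1,tig=1,lo=1
L=4*4+1=17  i=1*2+1=3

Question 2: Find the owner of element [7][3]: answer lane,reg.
c=3→G=3  r=7→rhi=0,T=3,p=1
L=3*4+3=15  i=0*2+1=1

15,1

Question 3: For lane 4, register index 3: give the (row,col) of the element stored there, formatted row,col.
L=4→G=4>>2=1, T=4&3=0
[3]→row 0·2+1+8=9  col G=1

9,1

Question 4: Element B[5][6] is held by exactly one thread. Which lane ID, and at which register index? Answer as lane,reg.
c: 6->gid=6  r: 5->r8=0,tid=2,i&1=1
L=6*4+2=26  i=0*2+1=1

26,1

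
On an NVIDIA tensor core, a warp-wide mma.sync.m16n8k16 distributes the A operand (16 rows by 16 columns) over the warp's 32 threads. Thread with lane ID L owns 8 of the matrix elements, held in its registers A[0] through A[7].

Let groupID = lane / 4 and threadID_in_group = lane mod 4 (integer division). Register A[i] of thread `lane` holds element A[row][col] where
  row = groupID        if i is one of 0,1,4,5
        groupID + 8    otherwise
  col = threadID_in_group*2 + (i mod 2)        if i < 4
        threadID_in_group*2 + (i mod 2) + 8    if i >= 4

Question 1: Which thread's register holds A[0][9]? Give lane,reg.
r: 0->gid=0,r8=0  c: 9->c8=1,tid=0,i&1=1
L=0*4+0=0  i=1*4+0*2+1=5

0,5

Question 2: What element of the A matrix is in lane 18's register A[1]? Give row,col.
4,5

lane 18->18/4=4, 18 mod 4=2
i=1  r:4+0->4  c:2·2+1+0->5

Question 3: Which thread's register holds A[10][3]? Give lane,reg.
r=10->g=2,rb=1  c=3->cb=0,t=1,b0=1
L=2*4+1=9  i=0*4+1*2+1=3

9,3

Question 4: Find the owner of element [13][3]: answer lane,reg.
r=13->g=5,rb=1  c=3->cb=0,t=1,b0=1
L=5*4+1=21  i=0*4+1*2+1=3

21,3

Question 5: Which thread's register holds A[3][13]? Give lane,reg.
r:3=>grp=3,rB=0  c:13=>cB=1,tig=2,lo=1
L=3*4+2=14  i=1*4+0*2+1=5

14,5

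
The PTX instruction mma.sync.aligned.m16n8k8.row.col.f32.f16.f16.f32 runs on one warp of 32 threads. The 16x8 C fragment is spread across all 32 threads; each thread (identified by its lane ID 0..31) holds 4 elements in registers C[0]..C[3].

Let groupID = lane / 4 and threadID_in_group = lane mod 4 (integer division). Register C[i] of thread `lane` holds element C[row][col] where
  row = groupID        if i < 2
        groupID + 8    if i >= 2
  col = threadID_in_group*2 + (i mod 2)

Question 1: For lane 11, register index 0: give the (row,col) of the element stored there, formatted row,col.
lane 11: gid=2 (11/4), tid=3 (11%4)
i=0: r=2+0=2, c=3*2+0=6

2,6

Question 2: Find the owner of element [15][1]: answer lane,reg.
28,3

r=15⇒gr=7,Rb=1  c=1⇒th=0,odd=1
L=7*4+0=28  i=1*2+1=3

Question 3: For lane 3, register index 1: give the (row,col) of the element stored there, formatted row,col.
0,7

L=3->gid=3>>2=0, tid=3&3=3
[1]->row 0+0=0  col 3·2+1=7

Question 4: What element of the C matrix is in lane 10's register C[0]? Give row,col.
lane 10->10/4=2, 10 mod 4=2
i=0  r:2+0->2  c:2·2+0->4

2,4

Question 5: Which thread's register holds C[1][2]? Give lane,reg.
5,0

r=1⇒gr=1,Rb=0  c=2⇒th=1,odd=0
L=1*4+1=5  i=0*2+0=0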